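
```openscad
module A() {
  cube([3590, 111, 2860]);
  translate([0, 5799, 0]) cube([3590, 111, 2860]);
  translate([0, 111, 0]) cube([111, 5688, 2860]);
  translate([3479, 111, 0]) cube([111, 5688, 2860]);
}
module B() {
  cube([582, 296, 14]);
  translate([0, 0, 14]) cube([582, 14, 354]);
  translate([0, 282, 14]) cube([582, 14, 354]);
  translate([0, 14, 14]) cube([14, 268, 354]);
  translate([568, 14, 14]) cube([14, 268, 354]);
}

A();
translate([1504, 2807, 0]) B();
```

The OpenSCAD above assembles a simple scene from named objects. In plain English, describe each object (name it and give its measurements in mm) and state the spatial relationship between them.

A is the wall frame of a small rectangular building: four walls, each 2860 mm tall and 111 mm thick, enclosing a footprint 3590 mm (x) by 5910 mm (y) outside-to-outside, with no floor or roof. The front and back walls (the −y and +y sides) span the full width; the two side walls fit between them.

B is an open-topped rectangular box: outside dimensions 582×296×368 mm, with a uniform wall and base thickness of 14 mm. The base is a full 582×296 slab on the floor; four walls sit on top of the base. The front and back walls (the −y and +y sides) span the full width; the two side walls fit between them.

The open box sits inside the house frame, centred.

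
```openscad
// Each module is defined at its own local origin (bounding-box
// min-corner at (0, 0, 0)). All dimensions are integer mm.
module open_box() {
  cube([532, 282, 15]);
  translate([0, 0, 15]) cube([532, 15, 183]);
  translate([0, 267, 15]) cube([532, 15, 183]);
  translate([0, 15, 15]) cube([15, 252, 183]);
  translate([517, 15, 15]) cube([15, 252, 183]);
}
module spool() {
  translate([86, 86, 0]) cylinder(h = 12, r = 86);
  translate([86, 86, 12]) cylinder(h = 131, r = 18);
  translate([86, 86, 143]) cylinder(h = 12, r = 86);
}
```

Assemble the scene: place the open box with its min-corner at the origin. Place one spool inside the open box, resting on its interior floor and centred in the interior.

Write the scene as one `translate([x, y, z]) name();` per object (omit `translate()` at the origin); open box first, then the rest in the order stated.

open_box();
translate([180, 55, 15]) spool();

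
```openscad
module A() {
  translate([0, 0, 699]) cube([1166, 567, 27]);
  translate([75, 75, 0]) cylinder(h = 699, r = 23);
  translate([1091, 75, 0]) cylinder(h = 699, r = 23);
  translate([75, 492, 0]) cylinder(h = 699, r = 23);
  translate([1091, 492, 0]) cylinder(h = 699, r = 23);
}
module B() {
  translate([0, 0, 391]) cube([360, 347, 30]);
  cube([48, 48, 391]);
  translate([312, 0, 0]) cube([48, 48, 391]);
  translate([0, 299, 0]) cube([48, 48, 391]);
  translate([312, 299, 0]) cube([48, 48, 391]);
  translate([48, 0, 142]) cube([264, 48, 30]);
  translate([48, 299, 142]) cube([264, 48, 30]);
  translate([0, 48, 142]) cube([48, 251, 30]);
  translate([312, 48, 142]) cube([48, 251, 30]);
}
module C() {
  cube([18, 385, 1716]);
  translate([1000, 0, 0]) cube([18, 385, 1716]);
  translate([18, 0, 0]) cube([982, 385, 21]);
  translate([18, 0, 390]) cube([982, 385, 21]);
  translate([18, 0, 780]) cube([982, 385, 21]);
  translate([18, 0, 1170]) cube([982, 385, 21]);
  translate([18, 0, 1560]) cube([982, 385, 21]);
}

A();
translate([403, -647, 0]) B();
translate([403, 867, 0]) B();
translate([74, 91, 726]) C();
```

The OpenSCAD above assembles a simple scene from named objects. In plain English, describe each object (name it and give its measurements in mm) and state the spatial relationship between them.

A is a table: top 1166 mm (x) × 567 mm (y), 27 mm thick, upper face at z = 726 mm, on four round legs of 46 mm diameter, each leg's bounding box inset 52 mm from the nearest pair of top edges, running from z = 0 to the bottom of the top.

B is a four-legged stool. The seat is a 360×347×30 mm slab whose top surface is at z = 421 mm; four square legs, each 48×48 mm in cross-section, run from the floor (z = 0) to the underside of the seat, each flush with a corner of the seat. Four stretchers, 48 mm wide and 30 mm tall, connect adjacent legs with their undersides at z = 142 mm, each running between the inner faces of the legs it joins and aligned with the legs' outer faces on the other axis.

C is an open bookshelf. Two side panels, each 18 mm thick, 385 mm deep and 1716 mm tall, stand 1018 mm apart (outside-to-outside). Between them sit 5 shelves, each 21 mm thick and 385 mm deep, spanning the full gap between the sides. The bottom shelf rests on the floor (its underside at z = 0) and the clear gap between one shelf's top and the next shelf's underside is 369 mm.

Two stools sit around the table at the −y, +y sides. The bookshelf is on top of the table, centred.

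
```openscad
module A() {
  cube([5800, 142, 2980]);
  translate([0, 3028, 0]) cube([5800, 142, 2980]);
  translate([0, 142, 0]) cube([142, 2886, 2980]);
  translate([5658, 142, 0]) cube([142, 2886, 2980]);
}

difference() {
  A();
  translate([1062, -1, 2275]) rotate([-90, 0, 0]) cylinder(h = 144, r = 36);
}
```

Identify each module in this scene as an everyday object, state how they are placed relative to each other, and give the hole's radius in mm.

The subtracted cylinder has r = 36 mm.

A is a house frame. The house frame has a circular hole through its front wall. The hole's radius is 36 mm.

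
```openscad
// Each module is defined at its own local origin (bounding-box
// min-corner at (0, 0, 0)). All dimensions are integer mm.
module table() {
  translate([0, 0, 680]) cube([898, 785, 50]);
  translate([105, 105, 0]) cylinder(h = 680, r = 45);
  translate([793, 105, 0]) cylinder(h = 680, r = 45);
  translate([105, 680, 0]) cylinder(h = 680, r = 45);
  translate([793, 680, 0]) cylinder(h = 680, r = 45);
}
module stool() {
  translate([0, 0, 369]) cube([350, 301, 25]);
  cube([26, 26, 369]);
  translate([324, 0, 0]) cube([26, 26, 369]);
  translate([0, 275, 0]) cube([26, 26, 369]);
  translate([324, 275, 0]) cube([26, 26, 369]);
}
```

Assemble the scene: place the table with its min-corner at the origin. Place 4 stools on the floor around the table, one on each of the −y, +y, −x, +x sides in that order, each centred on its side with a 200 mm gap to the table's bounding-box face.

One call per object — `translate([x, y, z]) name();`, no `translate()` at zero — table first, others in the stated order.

table();
translate([274, -501, 0]) stool();
translate([274, 985, 0]) stool();
translate([-550, 242, 0]) stool();
translate([1098, 242, 0]) stool();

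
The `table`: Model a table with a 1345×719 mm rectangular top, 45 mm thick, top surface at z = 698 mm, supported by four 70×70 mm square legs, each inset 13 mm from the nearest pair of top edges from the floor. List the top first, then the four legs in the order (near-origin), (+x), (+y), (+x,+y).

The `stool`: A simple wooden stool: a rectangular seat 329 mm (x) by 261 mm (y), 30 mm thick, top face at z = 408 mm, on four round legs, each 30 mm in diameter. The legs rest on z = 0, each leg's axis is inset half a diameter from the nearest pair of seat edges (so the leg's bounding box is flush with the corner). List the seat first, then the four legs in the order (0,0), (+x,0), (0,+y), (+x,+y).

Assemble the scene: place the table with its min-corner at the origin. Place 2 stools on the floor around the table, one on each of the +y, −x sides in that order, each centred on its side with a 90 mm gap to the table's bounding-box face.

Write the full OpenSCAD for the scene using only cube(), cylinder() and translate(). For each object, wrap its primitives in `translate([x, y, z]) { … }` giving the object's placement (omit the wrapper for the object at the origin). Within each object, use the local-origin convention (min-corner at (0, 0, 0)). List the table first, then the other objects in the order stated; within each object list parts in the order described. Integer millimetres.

translate([0, 0, 653]) cube([1345, 719, 45]);
translate([13, 13, 0]) cube([70, 70, 653]);
translate([1262, 13, 0]) cube([70, 70, 653]);
translate([13, 636, 0]) cube([70, 70, 653]);
translate([1262, 636, 0]) cube([70, 70, 653]);
translate([508, 809, 0]) {
  translate([0, 0, 378]) cube([329, 261, 30]);
  translate([15, 15, 0]) cylinder(h = 378, r = 15);
  translate([314, 15, 0]) cylinder(h = 378, r = 15);
  translate([15, 246, 0]) cylinder(h = 378, r = 15);
  translate([314, 246, 0]) cylinder(h = 378, r = 15);
}
translate([-419, 229, 0]) {
  translate([0, 0, 378]) cube([329, 261, 30]);
  translate([15, 15, 0]) cylinder(h = 378, r = 15);
  translate([314, 15, 0]) cylinder(h = 378, r = 15);
  translate([15, 246, 0]) cylinder(h = 378, r = 15);
  translate([314, 246, 0]) cylinder(h = 378, r = 15);
}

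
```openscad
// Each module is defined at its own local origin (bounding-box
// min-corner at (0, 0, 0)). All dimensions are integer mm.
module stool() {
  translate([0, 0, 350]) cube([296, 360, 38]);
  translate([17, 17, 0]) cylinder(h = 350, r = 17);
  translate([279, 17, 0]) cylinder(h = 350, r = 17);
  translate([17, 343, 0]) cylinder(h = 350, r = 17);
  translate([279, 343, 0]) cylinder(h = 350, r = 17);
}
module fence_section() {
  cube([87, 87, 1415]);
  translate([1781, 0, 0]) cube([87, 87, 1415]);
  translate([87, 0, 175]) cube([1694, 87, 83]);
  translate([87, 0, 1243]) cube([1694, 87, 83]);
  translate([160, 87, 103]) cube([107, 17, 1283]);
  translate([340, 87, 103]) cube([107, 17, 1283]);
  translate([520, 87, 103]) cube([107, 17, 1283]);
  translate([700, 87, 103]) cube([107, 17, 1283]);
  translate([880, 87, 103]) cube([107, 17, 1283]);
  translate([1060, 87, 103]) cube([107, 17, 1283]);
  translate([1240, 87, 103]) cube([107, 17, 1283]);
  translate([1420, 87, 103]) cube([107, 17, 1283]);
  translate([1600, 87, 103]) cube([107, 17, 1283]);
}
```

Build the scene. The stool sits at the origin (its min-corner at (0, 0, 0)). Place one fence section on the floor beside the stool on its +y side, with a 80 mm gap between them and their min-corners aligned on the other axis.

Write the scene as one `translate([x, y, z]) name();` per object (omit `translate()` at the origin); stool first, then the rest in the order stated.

stool();
translate([0, 440, 0]) fence_section();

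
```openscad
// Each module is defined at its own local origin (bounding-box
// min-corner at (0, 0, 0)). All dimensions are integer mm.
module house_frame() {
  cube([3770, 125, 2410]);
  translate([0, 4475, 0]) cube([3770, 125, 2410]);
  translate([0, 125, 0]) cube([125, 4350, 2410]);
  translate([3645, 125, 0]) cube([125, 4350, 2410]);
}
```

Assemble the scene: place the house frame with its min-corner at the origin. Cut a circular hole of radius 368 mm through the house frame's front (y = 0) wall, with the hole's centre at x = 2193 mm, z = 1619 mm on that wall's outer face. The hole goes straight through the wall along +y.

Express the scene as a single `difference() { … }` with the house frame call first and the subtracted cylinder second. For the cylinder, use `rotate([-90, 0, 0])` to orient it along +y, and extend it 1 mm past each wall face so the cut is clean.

difference() {
  house_frame();
  translate([2193, -1, 1619]) rotate([-90, 0, 0]) cylinder(h = 127, r = 368);
}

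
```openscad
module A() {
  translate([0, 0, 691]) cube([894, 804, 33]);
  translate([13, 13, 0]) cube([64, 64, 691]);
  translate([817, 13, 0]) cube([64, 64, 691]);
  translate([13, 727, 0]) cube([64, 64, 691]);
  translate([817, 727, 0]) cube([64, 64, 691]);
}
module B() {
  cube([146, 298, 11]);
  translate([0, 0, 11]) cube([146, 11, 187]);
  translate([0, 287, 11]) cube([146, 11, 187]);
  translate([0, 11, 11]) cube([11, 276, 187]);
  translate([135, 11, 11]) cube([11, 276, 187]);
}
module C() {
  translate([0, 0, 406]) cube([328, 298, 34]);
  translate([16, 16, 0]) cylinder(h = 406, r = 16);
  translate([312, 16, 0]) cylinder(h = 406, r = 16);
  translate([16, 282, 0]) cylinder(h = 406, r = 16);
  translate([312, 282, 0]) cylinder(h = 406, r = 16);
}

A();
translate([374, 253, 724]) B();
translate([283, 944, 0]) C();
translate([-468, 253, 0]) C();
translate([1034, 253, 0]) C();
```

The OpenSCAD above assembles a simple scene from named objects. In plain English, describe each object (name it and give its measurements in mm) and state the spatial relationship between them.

A is a table with a 894×804 mm rectangular top, 33 mm thick, top surface at z = 724 mm, supported by four 64×64 mm square legs, each inset 13 mm from the nearest pair of top edges, running from the floor.

B is an open-topped rectangular box: outside dimensions 146×298×198 mm, with a uniform wall and base thickness of 11 mm. The base is a full 146×298 slab on the floor; four walls sit on top of the base. The front and back walls (the −y and +y sides) span the full width; the two side walls fit between them.

C is a simple wooden stool: a rectangular seat 328 mm (x) by 298 mm (y), 34 mm thick, top face at z = 440 mm, on four round legs, each 32 mm in diameter. The legs rest on z = 0, each leg's axis is inset half a diameter from the nearest pair of seat edges (so the leg's bounding box is flush with the corner).

The open box is on top of the table, centred. Three stools sit around the table at the +y, −x, +x sides.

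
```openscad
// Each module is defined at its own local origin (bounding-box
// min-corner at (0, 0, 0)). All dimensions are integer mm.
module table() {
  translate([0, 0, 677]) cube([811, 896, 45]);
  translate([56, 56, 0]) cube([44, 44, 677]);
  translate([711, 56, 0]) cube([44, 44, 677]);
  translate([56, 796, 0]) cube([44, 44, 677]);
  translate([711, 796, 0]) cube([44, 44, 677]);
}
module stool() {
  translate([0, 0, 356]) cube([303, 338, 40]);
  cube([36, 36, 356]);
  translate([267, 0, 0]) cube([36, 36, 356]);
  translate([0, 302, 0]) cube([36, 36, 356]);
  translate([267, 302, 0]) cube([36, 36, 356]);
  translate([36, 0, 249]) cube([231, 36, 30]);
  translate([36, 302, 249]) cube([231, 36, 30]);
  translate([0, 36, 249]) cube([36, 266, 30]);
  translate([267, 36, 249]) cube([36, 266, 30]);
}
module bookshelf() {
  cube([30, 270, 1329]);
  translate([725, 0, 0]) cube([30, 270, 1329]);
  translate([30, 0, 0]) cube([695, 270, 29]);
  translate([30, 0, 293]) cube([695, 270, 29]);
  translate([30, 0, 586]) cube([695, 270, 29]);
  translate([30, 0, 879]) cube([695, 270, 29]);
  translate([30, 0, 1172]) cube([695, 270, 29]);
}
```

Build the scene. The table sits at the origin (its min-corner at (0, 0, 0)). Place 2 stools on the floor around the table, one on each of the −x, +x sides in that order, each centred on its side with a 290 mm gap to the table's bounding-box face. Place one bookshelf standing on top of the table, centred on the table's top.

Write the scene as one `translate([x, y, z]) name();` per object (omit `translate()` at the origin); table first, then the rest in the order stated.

table();
translate([-593, 279, 0]) stool();
translate([1101, 279, 0]) stool();
translate([28, 313, 722]) bookshelf();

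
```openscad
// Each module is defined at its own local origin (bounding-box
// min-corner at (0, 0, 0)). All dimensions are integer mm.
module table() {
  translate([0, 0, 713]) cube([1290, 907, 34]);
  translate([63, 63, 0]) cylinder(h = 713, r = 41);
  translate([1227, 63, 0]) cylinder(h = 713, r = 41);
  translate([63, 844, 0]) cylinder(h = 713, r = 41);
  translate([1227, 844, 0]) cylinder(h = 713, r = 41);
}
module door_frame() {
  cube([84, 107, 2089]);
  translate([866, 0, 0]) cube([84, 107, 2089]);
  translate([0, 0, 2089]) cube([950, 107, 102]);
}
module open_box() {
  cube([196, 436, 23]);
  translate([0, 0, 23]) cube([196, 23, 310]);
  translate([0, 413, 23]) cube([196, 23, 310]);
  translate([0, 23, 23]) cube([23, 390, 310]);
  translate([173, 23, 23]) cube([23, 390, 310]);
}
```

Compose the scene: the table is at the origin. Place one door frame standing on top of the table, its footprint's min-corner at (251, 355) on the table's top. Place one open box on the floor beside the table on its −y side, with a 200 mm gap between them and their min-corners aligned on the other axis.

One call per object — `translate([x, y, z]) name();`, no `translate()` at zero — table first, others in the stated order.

table();
translate([251, 355, 747]) door_frame();
translate([0, -636, 0]) open_box();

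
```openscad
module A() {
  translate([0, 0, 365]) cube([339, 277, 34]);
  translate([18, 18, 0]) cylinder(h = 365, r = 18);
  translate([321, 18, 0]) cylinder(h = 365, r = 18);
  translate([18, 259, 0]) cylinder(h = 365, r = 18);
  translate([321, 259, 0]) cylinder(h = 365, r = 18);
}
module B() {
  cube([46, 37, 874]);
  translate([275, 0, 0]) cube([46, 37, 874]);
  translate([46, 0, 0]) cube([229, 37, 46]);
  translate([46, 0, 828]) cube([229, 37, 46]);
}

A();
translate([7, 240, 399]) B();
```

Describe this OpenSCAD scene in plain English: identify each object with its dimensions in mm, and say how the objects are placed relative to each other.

A is a four-legged stool. The seat is 339×277 mm, 34 mm thick, top at z = 399 mm. It stands on four round legs, each 36 mm in diameter, from z = 0 to the seat underside, each leg's axis is inset half a diameter from the nearest pair of seat edges (so the leg's bounding box is flush with the corner).

B is a rectangular picture frame lying in the x–z plane (depth along y). The opening is 229 mm wide (x) by 782 mm tall (z), surrounded by a border 46 mm wide on all four sides. The frame is 37 mm deep and is made of two full-height vertical stiles with two horizontal rails fitted between them.

The picture frame is on top of the stool.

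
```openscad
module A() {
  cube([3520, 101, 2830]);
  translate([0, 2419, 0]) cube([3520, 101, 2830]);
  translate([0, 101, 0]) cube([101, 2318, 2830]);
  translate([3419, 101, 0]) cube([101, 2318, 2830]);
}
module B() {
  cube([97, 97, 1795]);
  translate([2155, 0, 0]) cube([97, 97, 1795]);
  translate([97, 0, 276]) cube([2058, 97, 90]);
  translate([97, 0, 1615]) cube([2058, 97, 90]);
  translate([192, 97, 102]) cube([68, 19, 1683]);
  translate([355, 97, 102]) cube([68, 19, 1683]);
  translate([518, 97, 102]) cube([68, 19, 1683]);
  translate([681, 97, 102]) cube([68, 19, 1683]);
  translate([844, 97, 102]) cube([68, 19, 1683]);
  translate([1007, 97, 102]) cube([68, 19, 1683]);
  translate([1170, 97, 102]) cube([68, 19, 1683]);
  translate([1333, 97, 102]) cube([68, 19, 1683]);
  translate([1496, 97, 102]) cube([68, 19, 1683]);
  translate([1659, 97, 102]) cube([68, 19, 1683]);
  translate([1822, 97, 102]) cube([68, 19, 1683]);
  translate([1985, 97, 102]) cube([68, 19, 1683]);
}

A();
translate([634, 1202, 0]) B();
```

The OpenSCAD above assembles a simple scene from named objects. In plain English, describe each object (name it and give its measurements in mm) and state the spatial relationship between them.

A is a box-shaped house frame (walls only): outside footprint 3520×2520 mm, wall height 2830 mm, wall thickness 101 mm. The two y-facing walls run the full x-width; the two x-facing walls fit between the inner faces of the y-facing walls.

B is a fence section. Two 97×97 mm posts, 1795 mm tall, stand on the floor with a clear span of 2058 mm between their inner faces. Two horizontal rails of 97×90 mm section span the gap between the posts with their undersides at z = 276 mm and z = 1615 mm, flush with the posts' −y face. 12 pickets, each 68 mm wide, 19 mm thick and 1683 mm tall, are fixed to the +y face of the rails with their bottoms at z = 102 mm, evenly spaced across the span with equal gaps (rounded down to the nearest mm) at the −x end and between each pair — any rounding remainder accumulates at the +x end.

The fence section sits inside the house frame, centred.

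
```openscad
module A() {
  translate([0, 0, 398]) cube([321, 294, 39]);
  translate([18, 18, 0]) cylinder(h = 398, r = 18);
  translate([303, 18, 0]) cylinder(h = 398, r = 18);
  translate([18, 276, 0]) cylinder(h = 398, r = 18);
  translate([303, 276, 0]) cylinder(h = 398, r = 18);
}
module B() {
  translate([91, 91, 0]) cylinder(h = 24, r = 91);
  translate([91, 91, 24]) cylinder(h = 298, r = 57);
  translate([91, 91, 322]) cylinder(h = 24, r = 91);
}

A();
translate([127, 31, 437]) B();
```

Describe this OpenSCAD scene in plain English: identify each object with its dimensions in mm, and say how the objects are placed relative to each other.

A is a simple wooden stool: a rectangular seat 321 mm (x) by 294 mm (y), 39 mm thick, top face at z = 437 mm, on four round legs, each 36 mm in diameter. The legs rest on z = 0, each leg's axis is inset half a diameter from the nearest pair of seat edges (so the leg's bounding box is flush with the corner).

B is a spool: two coaxial disc flanges of radius 91 mm and thickness 24 mm, joined by a core cylinder of radius 57 mm and height 298 mm. The lower flange rests on z = 0 and the three cylinders share a vertical axis.

The spool is on top of the stool.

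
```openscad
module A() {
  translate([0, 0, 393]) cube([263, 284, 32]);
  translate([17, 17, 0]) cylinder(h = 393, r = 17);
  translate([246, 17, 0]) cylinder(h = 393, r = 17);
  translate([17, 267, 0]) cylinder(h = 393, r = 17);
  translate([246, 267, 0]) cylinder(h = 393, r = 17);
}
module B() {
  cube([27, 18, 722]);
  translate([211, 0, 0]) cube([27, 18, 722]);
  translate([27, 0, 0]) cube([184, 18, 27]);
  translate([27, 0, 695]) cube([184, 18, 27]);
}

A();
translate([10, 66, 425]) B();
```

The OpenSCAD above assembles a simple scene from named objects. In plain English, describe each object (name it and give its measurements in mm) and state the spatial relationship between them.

A is a four-legged stool. The seat is 263×284 mm, 32 mm thick, top at z = 425 mm. It stands on four round legs, each 34 mm in diameter, from z = 0 to the seat underside, each leg's axis is inset half a diameter from the nearest pair of seat edges (so the leg's bounding box is flush with the corner).

B is a rectangular picture frame lying in the x–z plane (depth along y). The opening is 184 mm wide (x) by 668 mm tall (z), surrounded by a border 27 mm wide on all four sides. The frame is 18 mm deep and is made of two full-height vertical stiles with two horizontal rails fitted between them.

The picture frame is on top of the stool.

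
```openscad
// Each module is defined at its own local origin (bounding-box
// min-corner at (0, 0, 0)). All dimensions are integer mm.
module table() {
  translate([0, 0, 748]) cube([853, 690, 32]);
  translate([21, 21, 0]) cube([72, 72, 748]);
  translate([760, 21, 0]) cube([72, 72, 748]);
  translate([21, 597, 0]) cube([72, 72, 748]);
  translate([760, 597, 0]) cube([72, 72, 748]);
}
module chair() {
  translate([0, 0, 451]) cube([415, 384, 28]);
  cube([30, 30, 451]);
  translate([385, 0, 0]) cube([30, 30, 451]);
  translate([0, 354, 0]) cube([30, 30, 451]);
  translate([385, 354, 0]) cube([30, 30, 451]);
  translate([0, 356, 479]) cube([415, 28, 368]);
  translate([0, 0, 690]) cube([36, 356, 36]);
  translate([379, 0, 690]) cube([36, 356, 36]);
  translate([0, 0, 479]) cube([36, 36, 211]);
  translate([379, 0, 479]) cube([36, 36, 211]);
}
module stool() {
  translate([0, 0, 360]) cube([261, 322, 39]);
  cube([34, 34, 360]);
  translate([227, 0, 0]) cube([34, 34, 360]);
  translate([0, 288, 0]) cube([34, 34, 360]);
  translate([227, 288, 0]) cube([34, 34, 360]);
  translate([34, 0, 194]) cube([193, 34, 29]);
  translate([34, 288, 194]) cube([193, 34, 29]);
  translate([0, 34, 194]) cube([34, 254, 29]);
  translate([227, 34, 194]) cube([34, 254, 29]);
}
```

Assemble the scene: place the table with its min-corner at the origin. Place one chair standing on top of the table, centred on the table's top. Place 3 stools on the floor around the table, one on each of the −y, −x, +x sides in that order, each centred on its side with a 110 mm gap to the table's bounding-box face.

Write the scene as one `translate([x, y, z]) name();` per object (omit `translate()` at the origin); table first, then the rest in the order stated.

table();
translate([219, 153, 780]) chair();
translate([296, -432, 0]) stool();
translate([-371, 184, 0]) stool();
translate([963, 184, 0]) stool();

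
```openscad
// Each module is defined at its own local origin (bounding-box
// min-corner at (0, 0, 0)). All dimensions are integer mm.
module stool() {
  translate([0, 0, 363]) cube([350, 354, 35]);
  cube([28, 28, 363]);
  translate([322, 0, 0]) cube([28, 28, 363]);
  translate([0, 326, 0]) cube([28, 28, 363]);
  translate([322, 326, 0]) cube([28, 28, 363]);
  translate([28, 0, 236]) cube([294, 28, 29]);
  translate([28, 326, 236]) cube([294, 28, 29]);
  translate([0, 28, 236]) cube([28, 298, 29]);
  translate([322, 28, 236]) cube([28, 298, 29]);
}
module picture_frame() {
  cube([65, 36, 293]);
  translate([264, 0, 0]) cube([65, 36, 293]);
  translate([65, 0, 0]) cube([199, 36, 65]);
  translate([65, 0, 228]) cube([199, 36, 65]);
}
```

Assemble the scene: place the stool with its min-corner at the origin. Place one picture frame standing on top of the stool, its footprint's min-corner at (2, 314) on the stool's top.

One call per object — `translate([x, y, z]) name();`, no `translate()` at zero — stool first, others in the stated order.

stool();
translate([2, 314, 398]) picture_frame();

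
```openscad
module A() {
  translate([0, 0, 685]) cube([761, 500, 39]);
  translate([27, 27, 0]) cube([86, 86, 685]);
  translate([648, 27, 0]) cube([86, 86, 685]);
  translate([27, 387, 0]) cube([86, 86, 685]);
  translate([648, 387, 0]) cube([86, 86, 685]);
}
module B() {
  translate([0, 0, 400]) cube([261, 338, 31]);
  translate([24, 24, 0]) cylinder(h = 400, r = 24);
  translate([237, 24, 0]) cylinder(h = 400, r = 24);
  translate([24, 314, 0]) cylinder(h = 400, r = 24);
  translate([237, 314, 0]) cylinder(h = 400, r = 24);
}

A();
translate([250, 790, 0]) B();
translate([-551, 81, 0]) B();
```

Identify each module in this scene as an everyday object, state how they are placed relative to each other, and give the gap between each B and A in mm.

A is a table. B is a stool. Two stools sit around the table at the +y, −x sides. The gap between each stool and the table is 290 mm.

Each stool's nearest face is 290 mm from the table's bounding box.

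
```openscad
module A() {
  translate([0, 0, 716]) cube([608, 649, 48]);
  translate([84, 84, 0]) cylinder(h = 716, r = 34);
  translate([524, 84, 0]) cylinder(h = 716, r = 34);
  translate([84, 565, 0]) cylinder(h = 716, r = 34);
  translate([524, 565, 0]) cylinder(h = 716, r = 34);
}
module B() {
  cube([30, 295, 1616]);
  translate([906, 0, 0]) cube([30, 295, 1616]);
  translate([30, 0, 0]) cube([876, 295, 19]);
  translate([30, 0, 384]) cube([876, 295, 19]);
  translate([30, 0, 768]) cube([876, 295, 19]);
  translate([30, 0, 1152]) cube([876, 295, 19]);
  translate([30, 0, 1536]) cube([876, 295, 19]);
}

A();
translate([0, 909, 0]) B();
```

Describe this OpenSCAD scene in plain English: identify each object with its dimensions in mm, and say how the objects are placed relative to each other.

A is a table: top 608 mm (x) × 649 mm (y), 48 mm thick, upper face at z = 764 mm, on four round legs of 68 mm diameter, each leg's bounding box inset 50 mm from the nearest pair of top edges, running from z = 0 to the bottom of the top.

B is a bookshelf 936 mm wide overall, 295 mm deep and 1616 mm tall. The two sides are 30 mm thick vertical panels. 5 horizontal shelves of 19 mm thickness span between the inner faces of the sides; the lowest shelf sits on the floor and shelves are stacked with a clear vertical gap of 365 mm between each pair.

The bookshelf is on the floor beside the table on its +y side.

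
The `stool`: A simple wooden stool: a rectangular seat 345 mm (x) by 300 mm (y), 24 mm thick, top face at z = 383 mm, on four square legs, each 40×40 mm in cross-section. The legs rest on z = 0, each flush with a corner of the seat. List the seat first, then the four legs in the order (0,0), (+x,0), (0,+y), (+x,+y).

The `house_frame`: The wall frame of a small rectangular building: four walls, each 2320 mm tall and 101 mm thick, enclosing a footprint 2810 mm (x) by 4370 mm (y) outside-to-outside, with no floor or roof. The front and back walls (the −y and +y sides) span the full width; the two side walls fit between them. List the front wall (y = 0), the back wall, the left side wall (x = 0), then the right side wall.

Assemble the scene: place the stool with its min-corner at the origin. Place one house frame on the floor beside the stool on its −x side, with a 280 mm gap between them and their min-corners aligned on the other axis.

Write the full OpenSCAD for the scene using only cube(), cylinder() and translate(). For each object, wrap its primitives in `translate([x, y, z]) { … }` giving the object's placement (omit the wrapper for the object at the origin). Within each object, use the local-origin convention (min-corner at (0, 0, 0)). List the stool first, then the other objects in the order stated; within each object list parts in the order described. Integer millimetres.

translate([0, 0, 359]) cube([345, 300, 24]);
cube([40, 40, 359]);
translate([305, 0, 0]) cube([40, 40, 359]);
translate([0, 260, 0]) cube([40, 40, 359]);
translate([305, 260, 0]) cube([40, 40, 359]);
translate([-3090, 0, 0]) {
  cube([2810, 101, 2320]);
  translate([0, 4269, 0]) cube([2810, 101, 2320]);
  translate([0, 101, 0]) cube([101, 4168, 2320]);
  translate([2709, 101, 0]) cube([101, 4168, 2320]);
}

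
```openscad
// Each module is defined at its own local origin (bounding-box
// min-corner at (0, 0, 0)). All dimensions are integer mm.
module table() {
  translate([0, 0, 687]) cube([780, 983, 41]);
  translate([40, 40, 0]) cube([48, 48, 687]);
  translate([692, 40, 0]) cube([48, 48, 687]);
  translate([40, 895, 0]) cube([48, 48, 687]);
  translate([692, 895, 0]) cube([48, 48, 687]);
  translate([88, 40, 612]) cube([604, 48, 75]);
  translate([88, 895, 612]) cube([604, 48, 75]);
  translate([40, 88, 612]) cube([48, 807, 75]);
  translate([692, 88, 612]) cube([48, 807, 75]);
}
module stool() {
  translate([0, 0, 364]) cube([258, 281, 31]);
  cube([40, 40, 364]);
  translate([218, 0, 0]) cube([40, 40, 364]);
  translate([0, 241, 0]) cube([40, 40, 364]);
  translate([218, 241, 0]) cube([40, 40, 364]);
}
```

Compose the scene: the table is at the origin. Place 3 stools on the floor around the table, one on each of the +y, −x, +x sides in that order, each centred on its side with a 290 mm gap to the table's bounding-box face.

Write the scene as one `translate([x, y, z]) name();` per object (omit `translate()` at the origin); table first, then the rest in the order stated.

table();
translate([261, 1273, 0]) stool();
translate([-548, 351, 0]) stool();
translate([1070, 351, 0]) stool();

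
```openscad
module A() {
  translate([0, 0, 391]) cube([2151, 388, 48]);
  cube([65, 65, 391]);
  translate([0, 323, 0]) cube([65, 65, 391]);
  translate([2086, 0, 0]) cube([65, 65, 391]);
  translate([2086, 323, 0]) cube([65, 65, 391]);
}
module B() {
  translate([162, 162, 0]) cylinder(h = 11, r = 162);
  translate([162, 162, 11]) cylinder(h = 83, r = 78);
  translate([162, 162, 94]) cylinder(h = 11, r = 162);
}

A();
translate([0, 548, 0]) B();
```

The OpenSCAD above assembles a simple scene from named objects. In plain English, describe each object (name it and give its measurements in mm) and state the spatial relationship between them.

A is a bench: a 2151×388 mm seat slab, 48 mm thick, top at z = 439 mm, on four 65×65 mm square legs flush with the seat corners and standing on z = 0.

B is a spool: two coaxial disc flanges of radius 162 mm and thickness 11 mm, joined by a core cylinder of radius 78 mm and height 83 mm. The lower flange rests on z = 0 and the three cylinders share a vertical axis.

The spool is on the floor beside the bench on its +y side.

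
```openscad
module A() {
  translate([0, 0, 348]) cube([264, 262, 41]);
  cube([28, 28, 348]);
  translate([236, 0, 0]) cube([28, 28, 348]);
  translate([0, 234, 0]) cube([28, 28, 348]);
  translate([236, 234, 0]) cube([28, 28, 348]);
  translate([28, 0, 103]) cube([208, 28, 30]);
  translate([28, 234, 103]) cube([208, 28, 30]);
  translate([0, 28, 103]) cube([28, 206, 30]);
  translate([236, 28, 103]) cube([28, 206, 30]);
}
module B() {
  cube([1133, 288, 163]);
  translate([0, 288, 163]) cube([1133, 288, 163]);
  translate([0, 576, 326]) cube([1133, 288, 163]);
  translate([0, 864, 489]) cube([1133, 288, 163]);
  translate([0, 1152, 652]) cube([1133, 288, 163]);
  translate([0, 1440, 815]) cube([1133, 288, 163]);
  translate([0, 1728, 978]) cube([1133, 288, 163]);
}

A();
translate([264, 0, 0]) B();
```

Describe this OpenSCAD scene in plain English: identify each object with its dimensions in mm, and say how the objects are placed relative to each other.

A is a four-legged stool. The seat is a 264×262×41 mm slab whose top surface is at z = 389 mm; four square legs, each 28×28 mm in cross-section, run from the floor (z = 0) to the underside of the seat, each flush with a corner of the seat. Four stretchers, 28 mm wide and 30 mm tall, connect adjacent legs with their undersides at z = 103 mm, each running between the inner faces of the legs it joins and aligned with the legs' outer faces on the other axis.

B is a run of 7 identical solid stair steps. Each tread is 1133×288 mm and each step block is 163 mm high. Step 1 rests on the floor; step k is offset from step 1 by (k−1)×288 mm in y and (k−1)×163 mm in z.

The staircase is against the stool's +x side, with their −y faces flush.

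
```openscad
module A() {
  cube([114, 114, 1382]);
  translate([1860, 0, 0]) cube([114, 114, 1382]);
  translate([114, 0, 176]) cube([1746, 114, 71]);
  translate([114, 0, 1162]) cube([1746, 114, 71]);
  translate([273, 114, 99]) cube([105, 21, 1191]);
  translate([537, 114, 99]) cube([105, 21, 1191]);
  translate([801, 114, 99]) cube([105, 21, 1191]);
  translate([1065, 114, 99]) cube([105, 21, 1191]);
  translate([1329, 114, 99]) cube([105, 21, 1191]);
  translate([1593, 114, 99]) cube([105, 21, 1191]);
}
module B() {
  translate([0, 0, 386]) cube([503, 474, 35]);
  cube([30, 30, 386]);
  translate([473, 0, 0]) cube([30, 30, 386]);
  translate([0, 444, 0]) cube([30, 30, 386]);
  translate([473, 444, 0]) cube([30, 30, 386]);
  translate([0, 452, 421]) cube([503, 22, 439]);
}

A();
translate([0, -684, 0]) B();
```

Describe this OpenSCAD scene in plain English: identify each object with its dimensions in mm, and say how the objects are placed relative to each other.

A is a fence section. Two 114×114 mm posts, 1382 mm tall, stand on the floor with a clear span of 1746 mm between their inner faces. Two horizontal rails of 114×71 mm section span the gap between the posts with their undersides at z = 176 mm and z = 1162 mm, flush with the posts' −y face. 6 pickets, each 105 mm wide, 21 mm thick and 1191 mm tall, are fixed to the +y face of the rails with their bottoms at z = 99 mm, evenly spaced across the span with equal gaps (rounded down to the nearest mm) at the −x end and between each pair — any rounding remainder accumulates at the +x end.

B is a chair: 503×474 mm seat, 35 mm thick, top at z = 421 mm, on four 30 mm square corner legs flush with the seat edges. A 22 mm thick backrest slab spans the full seat width, extending 439 mm above the seat top, its back face flush with the seat's +y edge.

The chair is on the floor beside the fence section on its −y side.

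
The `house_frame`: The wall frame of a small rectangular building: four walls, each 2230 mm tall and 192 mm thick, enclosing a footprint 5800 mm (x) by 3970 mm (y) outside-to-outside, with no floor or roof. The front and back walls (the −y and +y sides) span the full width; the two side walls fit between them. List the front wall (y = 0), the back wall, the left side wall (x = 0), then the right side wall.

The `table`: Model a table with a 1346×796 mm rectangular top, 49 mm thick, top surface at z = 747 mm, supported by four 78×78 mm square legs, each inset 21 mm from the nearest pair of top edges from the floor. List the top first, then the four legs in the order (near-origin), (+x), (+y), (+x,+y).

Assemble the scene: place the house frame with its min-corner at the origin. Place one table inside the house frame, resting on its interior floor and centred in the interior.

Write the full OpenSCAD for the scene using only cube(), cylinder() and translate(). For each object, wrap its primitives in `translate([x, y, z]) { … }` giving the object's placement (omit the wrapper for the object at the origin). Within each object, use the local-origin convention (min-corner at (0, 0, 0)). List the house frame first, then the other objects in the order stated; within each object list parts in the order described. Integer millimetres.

cube([5800, 192, 2230]);
translate([0, 3778, 0]) cube([5800, 192, 2230]);
translate([0, 192, 0]) cube([192, 3586, 2230]);
translate([5608, 192, 0]) cube([192, 3586, 2230]);
translate([2227, 1587, 0]) {
  translate([0, 0, 698]) cube([1346, 796, 49]);
  translate([21, 21, 0]) cube([78, 78, 698]);
  translate([1247, 21, 0]) cube([78, 78, 698]);
  translate([21, 697, 0]) cube([78, 78, 698]);
  translate([1247, 697, 0]) cube([78, 78, 698]);
}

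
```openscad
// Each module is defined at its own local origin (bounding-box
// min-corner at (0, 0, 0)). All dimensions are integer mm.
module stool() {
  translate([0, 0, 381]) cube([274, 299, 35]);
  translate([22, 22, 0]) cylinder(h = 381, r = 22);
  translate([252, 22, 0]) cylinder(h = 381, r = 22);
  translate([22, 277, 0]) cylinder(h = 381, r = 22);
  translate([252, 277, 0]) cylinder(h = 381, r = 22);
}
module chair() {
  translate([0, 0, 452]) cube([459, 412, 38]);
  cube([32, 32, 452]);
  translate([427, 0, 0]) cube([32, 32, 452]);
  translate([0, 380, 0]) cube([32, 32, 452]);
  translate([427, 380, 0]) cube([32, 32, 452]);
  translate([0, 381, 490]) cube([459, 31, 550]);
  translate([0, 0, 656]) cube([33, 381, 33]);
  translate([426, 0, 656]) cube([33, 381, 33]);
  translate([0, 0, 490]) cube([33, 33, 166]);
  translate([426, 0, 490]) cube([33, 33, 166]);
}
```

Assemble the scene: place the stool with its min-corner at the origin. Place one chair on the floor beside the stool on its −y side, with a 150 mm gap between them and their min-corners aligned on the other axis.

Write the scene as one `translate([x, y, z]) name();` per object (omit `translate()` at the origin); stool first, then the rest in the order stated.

stool();
translate([0, -562, 0]) chair();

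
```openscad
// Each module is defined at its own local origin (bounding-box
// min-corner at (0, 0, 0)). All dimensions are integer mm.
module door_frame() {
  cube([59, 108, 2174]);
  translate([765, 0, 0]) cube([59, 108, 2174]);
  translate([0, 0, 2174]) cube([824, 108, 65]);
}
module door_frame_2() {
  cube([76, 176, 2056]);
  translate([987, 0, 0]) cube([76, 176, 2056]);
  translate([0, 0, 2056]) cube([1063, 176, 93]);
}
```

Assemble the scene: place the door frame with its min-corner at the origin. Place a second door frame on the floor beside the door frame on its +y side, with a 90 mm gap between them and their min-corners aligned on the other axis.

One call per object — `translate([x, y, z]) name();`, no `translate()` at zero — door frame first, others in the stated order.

door_frame();
translate([0, 198, 0]) door_frame_2();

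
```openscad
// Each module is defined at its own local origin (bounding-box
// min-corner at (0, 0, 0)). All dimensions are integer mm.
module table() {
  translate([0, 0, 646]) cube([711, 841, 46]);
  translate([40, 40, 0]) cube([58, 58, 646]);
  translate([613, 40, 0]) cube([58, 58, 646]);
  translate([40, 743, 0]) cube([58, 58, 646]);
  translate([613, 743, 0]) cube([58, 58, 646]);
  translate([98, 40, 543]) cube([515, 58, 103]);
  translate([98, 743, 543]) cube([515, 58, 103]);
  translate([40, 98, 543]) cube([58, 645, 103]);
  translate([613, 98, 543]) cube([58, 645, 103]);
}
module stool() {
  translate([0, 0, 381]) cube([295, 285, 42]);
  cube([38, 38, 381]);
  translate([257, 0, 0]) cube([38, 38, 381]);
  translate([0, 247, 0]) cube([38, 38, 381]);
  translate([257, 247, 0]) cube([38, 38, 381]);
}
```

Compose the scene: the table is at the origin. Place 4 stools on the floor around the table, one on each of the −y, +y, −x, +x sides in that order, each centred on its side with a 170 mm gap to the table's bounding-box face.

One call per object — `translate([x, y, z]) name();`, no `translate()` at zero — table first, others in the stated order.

table();
translate([208, -455, 0]) stool();
translate([208, 1011, 0]) stool();
translate([-465, 278, 0]) stool();
translate([881, 278, 0]) stool();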